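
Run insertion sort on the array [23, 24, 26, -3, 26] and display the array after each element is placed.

First element 23 is already 'sorted'
Insert 24: shifted 0 elements -> [23, 24, 26, -3, 26]
Insert 26: shifted 0 elements -> [23, 24, 26, -3, 26]
Insert -3: shifted 3 elements -> [-3, 23, 24, 26, 26]
Insert 26: shifted 0 elements -> [-3, 23, 24, 26, 26]


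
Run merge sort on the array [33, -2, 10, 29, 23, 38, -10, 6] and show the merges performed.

Divide and conquer:
  Merge [33] + [-2] -> [-2, 33]
  Merge [10] + [29] -> [10, 29]
  Merge [-2, 33] + [10, 29] -> [-2, 10, 29, 33]
  Merge [23] + [38] -> [23, 38]
  Merge [-10] + [6] -> [-10, 6]
  Merge [23, 38] + [-10, 6] -> [-10, 6, 23, 38]
  Merge [-2, 10, 29, 33] + [-10, 6, 23, 38] -> [-10, -2, 6, 10, 23, 29, 33, 38]


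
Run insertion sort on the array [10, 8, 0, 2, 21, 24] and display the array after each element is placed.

First element 10 is already 'sorted'
Insert 8: shifted 1 elements -> [8, 10, 0, 2, 21, 24]
Insert 0: shifted 2 elements -> [0, 8, 10, 2, 21, 24]
Insert 2: shifted 2 elements -> [0, 2, 8, 10, 21, 24]
Insert 21: shifted 0 elements -> [0, 2, 8, 10, 21, 24]
Insert 24: shifted 0 elements -> [0, 2, 8, 10, 21, 24]


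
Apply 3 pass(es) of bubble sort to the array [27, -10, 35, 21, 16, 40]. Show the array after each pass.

After pass 1: [-10, 27, 21, 16, 35, 40] (3 swaps)
After pass 2: [-10, 21, 16, 27, 35, 40] (2 swaps)
After pass 3: [-10, 16, 21, 27, 35, 40] (1 swaps)
Total swaps: 6


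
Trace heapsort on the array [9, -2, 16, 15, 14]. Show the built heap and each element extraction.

Build heap: [16, 15, 9, -2, 14]
Extract 16: [15, 14, 9, -2, 16]
Extract 15: [14, -2, 9, 15, 16]
Extract 14: [9, -2, 14, 15, 16]
Extract 9: [-2, 9, 14, 15, 16]


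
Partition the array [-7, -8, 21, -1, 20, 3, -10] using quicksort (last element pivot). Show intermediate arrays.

Partition 1: pivot=-10 at index 0 -> [-10, -8, 21, -1, 20, 3, -7]
Partition 2: pivot=-7 at index 2 -> [-10, -8, -7, -1, 20, 3, 21]
Partition 3: pivot=21 at index 6 -> [-10, -8, -7, -1, 20, 3, 21]
Partition 4: pivot=3 at index 4 -> [-10, -8, -7, -1, 3, 20, 21]


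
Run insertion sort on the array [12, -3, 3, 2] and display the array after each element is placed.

First element 12 is already 'sorted'
Insert -3: shifted 1 elements -> [-3, 12, 3, 2]
Insert 3: shifted 1 elements -> [-3, 3, 12, 2]
Insert 2: shifted 2 elements -> [-3, 2, 3, 12]


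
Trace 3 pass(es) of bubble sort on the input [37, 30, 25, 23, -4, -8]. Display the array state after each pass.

After pass 1: [30, 25, 23, -4, -8, 37] (5 swaps)
After pass 2: [25, 23, -4, -8, 30, 37] (4 swaps)
After pass 3: [23, -4, -8, 25, 30, 37] (3 swaps)
Total swaps: 12


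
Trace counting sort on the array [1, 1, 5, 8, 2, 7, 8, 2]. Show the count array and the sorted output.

Count array: [0, 2, 2, 0, 0, 1, 0, 1, 2]
(count[i] = number of elements equal to i)
Cumulative count: [0, 2, 4, 4, 4, 5, 5, 6, 8]
Sorted: [1, 1, 2, 2, 5, 7, 8, 8]


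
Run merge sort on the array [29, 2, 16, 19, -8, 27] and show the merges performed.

Divide and conquer:
  Merge [2] + [16] -> [2, 16]
  Merge [29] + [2, 16] -> [2, 16, 29]
  Merge [-8] + [27] -> [-8, 27]
  Merge [19] + [-8, 27] -> [-8, 19, 27]
  Merge [2, 16, 29] + [-8, 19, 27] -> [-8, 2, 16, 19, 27, 29]


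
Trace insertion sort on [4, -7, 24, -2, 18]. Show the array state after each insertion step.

First element 4 is already 'sorted'
Insert -7: shifted 1 elements -> [-7, 4, 24, -2, 18]
Insert 24: shifted 0 elements -> [-7, 4, 24, -2, 18]
Insert -2: shifted 2 elements -> [-7, -2, 4, 24, 18]
Insert 18: shifted 1 elements -> [-7, -2, 4, 18, 24]


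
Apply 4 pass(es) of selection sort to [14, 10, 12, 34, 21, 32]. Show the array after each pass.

Pass 1: Select minimum 10 at index 1, swap -> [10, 14, 12, 34, 21, 32]
Pass 2: Select minimum 12 at index 2, swap -> [10, 12, 14, 34, 21, 32]
Pass 3: Select minimum 14 at index 2, swap -> [10, 12, 14, 34, 21, 32]
Pass 4: Select minimum 21 at index 4, swap -> [10, 12, 14, 21, 34, 32]


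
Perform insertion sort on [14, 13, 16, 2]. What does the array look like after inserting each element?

First element 14 is already 'sorted'
Insert 13: shifted 1 elements -> [13, 14, 16, 2]
Insert 16: shifted 0 elements -> [13, 14, 16, 2]
Insert 2: shifted 3 elements -> [2, 13, 14, 16]


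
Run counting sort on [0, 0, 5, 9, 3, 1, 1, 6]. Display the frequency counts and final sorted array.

Count array: [2, 2, 0, 1, 0, 1, 1, 0, 0, 1]
(count[i] = number of elements equal to i)
Cumulative count: [2, 4, 4, 5, 5, 6, 7, 7, 7, 8]
Sorted: [0, 0, 1, 1, 3, 5, 6, 9]


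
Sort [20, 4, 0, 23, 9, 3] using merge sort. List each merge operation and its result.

Divide and conquer:
  Merge [4] + [0] -> [0, 4]
  Merge [20] + [0, 4] -> [0, 4, 20]
  Merge [9] + [3] -> [3, 9]
  Merge [23] + [3, 9] -> [3, 9, 23]
  Merge [0, 4, 20] + [3, 9, 23] -> [0, 3, 4, 9, 20, 23]


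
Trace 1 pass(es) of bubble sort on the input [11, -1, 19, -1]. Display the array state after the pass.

After pass 1: [-1, 11, -1, 19] (2 swaps)
Total swaps: 2


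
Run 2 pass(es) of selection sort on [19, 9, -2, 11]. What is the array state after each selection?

Pass 1: Select minimum -2 at index 2, swap -> [-2, 9, 19, 11]
Pass 2: Select minimum 9 at index 1, swap -> [-2, 9, 19, 11]


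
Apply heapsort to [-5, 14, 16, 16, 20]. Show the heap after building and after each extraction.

Build heap: [20, 16, 16, -5, 14]
Extract 20: [16, 14, 16, -5, 20]
Extract 16: [16, 14, -5, 16, 20]
Extract 16: [14, -5, 16, 16, 20]
Extract 14: [-5, 14, 16, 16, 20]


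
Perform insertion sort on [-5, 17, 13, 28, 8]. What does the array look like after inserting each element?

First element -5 is already 'sorted'
Insert 17: shifted 0 elements -> [-5, 17, 13, 28, 8]
Insert 13: shifted 1 elements -> [-5, 13, 17, 28, 8]
Insert 28: shifted 0 elements -> [-5, 13, 17, 28, 8]
Insert 8: shifted 3 elements -> [-5, 8, 13, 17, 28]


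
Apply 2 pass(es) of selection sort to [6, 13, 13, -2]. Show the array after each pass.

Pass 1: Select minimum -2 at index 3, swap -> [-2, 13, 13, 6]
Pass 2: Select minimum 6 at index 3, swap -> [-2, 6, 13, 13]


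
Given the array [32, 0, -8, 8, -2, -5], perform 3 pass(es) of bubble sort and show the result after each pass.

After pass 1: [0, -8, 8, -2, -5, 32] (5 swaps)
After pass 2: [-8, 0, -2, -5, 8, 32] (3 swaps)
After pass 3: [-8, -2, -5, 0, 8, 32] (2 swaps)
Total swaps: 10


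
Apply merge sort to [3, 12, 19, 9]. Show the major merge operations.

Divide and conquer:
  Merge [3] + [12] -> [3, 12]
  Merge [19] + [9] -> [9, 19]
  Merge [3, 12] + [9, 19] -> [3, 9, 12, 19]


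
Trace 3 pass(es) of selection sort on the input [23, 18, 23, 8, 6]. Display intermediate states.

Pass 1: Select minimum 6 at index 4, swap -> [6, 18, 23, 8, 23]
Pass 2: Select minimum 8 at index 3, swap -> [6, 8, 23, 18, 23]
Pass 3: Select minimum 18 at index 3, swap -> [6, 8, 18, 23, 23]


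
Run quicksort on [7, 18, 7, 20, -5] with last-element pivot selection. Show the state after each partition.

Partition 1: pivot=-5 at index 0 -> [-5, 18, 7, 20, 7]
Partition 2: pivot=7 at index 2 -> [-5, 7, 7, 20, 18]
Partition 3: pivot=18 at index 3 -> [-5, 7, 7, 18, 20]


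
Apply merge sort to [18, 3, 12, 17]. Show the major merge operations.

Divide and conquer:
  Merge [18] + [3] -> [3, 18]
  Merge [12] + [17] -> [12, 17]
  Merge [3, 18] + [12, 17] -> [3, 12, 17, 18]


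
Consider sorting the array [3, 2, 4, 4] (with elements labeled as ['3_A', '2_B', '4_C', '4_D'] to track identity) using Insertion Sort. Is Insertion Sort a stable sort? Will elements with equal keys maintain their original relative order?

Trace Insertion Sort on the labeled array (the key is the number; the letter only tracks identity):
  Insert 2_B at index 0: [2_B, 3_A, 4_C, 4_D]
  Insert 4_C at index 2: [2_B, 3_A, 4_C, 4_D]
  Insert 4_D at index 3: [2_B, 3_A, 4_C, 4_D]
Final order: [2_B, 3_A, 4_C, 4_D]
Equal keys:
  value 4: originally 4_C, 4_D; after sorting 4_C, 4_D -> order preserved
All equal keys kept their original relative order. Insertion Sort is stable: elements are shifted only while they are strictly greater than the key, so a key is inserted after any equal elements already placed.
Answer: Stable


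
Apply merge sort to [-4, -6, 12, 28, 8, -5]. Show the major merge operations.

Divide and conquer:
  Merge [-6] + [12] -> [-6, 12]
  Merge [-4] + [-6, 12] -> [-6, -4, 12]
  Merge [8] + [-5] -> [-5, 8]
  Merge [28] + [-5, 8] -> [-5, 8, 28]
  Merge [-6, -4, 12] + [-5, 8, 28] -> [-6, -5, -4, 8, 12, 28]


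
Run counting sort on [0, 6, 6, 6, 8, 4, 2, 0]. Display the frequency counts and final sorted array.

Count array: [2, 0, 1, 0, 1, 0, 3, 0, 1]
(count[i] = number of elements equal to i)
Cumulative count: [2, 2, 3, 3, 4, 4, 7, 7, 8]
Sorted: [0, 0, 2, 4, 6, 6, 6, 8]


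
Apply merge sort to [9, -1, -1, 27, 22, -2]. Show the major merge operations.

Divide and conquer:
  Merge [-1] + [-1] -> [-1, -1]
  Merge [9] + [-1, -1] -> [-1, -1, 9]
  Merge [22] + [-2] -> [-2, 22]
  Merge [27] + [-2, 22] -> [-2, 22, 27]
  Merge [-1, -1, 9] + [-2, 22, 27] -> [-2, -1, -1, 9, 22, 27]


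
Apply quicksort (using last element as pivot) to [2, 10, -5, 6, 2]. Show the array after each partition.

Partition 1: pivot=2 at index 2 -> [2, -5, 2, 6, 10]
Partition 2: pivot=-5 at index 0 -> [-5, 2, 2, 6, 10]
Partition 3: pivot=10 at index 4 -> [-5, 2, 2, 6, 10]


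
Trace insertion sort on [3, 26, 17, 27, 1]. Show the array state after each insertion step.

First element 3 is already 'sorted'
Insert 26: shifted 0 elements -> [3, 26, 17, 27, 1]
Insert 17: shifted 1 elements -> [3, 17, 26, 27, 1]
Insert 27: shifted 0 elements -> [3, 17, 26, 27, 1]
Insert 1: shifted 4 elements -> [1, 3, 17, 26, 27]


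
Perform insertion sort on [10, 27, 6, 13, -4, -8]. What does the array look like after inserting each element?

First element 10 is already 'sorted'
Insert 27: shifted 0 elements -> [10, 27, 6, 13, -4, -8]
Insert 6: shifted 2 elements -> [6, 10, 27, 13, -4, -8]
Insert 13: shifted 1 elements -> [6, 10, 13, 27, -4, -8]
Insert -4: shifted 4 elements -> [-4, 6, 10, 13, 27, -8]
Insert -8: shifted 5 elements -> [-8, -4, 6, 10, 13, 27]


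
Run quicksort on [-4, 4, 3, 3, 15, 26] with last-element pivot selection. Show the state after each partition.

Partition 1: pivot=26 at index 5 -> [-4, 4, 3, 3, 15, 26]
Partition 2: pivot=15 at index 4 -> [-4, 4, 3, 3, 15, 26]
Partition 3: pivot=3 at index 2 -> [-4, 3, 3, 4, 15, 26]
Partition 4: pivot=3 at index 1 -> [-4, 3, 3, 4, 15, 26]


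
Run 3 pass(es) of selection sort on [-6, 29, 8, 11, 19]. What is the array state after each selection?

Pass 1: Select minimum -6 at index 0, swap -> [-6, 29, 8, 11, 19]
Pass 2: Select minimum 8 at index 2, swap -> [-6, 8, 29, 11, 19]
Pass 3: Select minimum 11 at index 3, swap -> [-6, 8, 11, 29, 19]


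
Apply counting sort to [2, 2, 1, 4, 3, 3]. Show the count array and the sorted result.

Count array: [0, 1, 2, 2, 1]
(count[i] = number of elements equal to i)
Cumulative count: [0, 1, 3, 5, 6]
Sorted: [1, 2, 2, 3, 3, 4]


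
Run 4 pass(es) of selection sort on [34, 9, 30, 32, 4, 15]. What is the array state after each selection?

Pass 1: Select minimum 4 at index 4, swap -> [4, 9, 30, 32, 34, 15]
Pass 2: Select minimum 9 at index 1, swap -> [4, 9, 30, 32, 34, 15]
Pass 3: Select minimum 15 at index 5, swap -> [4, 9, 15, 32, 34, 30]
Pass 4: Select minimum 30 at index 5, swap -> [4, 9, 15, 30, 34, 32]


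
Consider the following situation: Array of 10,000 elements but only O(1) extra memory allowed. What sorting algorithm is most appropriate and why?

Best choice: Heapsort
Reason: Heapsort rearranges the array in place using O(1) auxiliary space and still guarantees O(n log n) time; quicksort partitions in place but needs Theta(log n) stack space for recursion (O(n) in the worst case), and mergesort requires O(n) auxiliary space


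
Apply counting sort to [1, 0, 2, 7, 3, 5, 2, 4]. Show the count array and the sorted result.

Count array: [1, 1, 2, 1, 1, 1, 0, 1]
(count[i] = number of elements equal to i)
Cumulative count: [1, 2, 4, 5, 6, 7, 7, 8]
Sorted: [0, 1, 2, 2, 3, 4, 5, 7]


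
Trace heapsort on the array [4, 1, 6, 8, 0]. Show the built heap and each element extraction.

Build heap: [8, 4, 6, 1, 0]
Extract 8: [6, 4, 0, 1, 8]
Extract 6: [4, 1, 0, 6, 8]
Extract 4: [1, 0, 4, 6, 8]
Extract 1: [0, 1, 4, 6, 8]


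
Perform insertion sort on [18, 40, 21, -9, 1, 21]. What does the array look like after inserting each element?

First element 18 is already 'sorted'
Insert 40: shifted 0 elements -> [18, 40, 21, -9, 1, 21]
Insert 21: shifted 1 elements -> [18, 21, 40, -9, 1, 21]
Insert -9: shifted 3 elements -> [-9, 18, 21, 40, 1, 21]
Insert 1: shifted 3 elements -> [-9, 1, 18, 21, 40, 21]
Insert 21: shifted 1 elements -> [-9, 1, 18, 21, 21, 40]


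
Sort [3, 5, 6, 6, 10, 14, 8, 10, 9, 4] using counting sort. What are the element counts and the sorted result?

Count array: [0, 0, 0, 1, 1, 1, 2, 0, 1, 1, 2, 0, 0, 0, 1]
(count[i] = number of elements equal to i)
Cumulative count: [0, 0, 0, 1, 2, 3, 5, 5, 6, 7, 9, 9, 9, 9, 10]
Sorted: [3, 4, 5, 6, 6, 8, 9, 10, 10, 14]


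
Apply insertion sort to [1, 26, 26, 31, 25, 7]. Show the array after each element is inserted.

First element 1 is already 'sorted'
Insert 26: shifted 0 elements -> [1, 26, 26, 31, 25, 7]
Insert 26: shifted 0 elements -> [1, 26, 26, 31, 25, 7]
Insert 31: shifted 0 elements -> [1, 26, 26, 31, 25, 7]
Insert 25: shifted 3 elements -> [1, 25, 26, 26, 31, 7]
Insert 7: shifted 4 elements -> [1, 7, 25, 26, 26, 31]


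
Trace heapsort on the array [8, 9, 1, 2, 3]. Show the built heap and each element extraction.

Build heap: [9, 8, 1, 2, 3]
Extract 9: [8, 3, 1, 2, 9]
Extract 8: [3, 2, 1, 8, 9]
Extract 3: [2, 1, 3, 8, 9]
Extract 2: [1, 2, 3, 8, 9]


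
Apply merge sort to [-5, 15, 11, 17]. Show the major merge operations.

Divide and conquer:
  Merge [-5] + [15] -> [-5, 15]
  Merge [11] + [17] -> [11, 17]
  Merge [-5, 15] + [11, 17] -> [-5, 11, 15, 17]


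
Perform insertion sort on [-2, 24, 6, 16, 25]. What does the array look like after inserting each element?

First element -2 is already 'sorted'
Insert 24: shifted 0 elements -> [-2, 24, 6, 16, 25]
Insert 6: shifted 1 elements -> [-2, 6, 24, 16, 25]
Insert 16: shifted 1 elements -> [-2, 6, 16, 24, 25]
Insert 25: shifted 0 elements -> [-2, 6, 16, 24, 25]


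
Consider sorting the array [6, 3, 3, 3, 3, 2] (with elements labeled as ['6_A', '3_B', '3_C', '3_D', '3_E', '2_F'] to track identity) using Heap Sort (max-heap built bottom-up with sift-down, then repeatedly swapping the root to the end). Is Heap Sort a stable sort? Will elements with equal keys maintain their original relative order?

Trace Heap Sort on the labeled array (the key is the number; the letter only tracks identity):
  Build max-heap: [6_A, 3_B, 3_C, 3_D, 3_E, 2_F]
  Swap root 6_A to index 5, re-heapify first 5 -> [3_B, 3_D, 3_C, 2_F, 3_E, 6_A]
  Swap root 3_B to index 4, re-heapify first 4 -> [3_E, 3_D, 3_C, 2_F, 3_B, 6_A]
  Swap root 3_E to index 3, re-heapify first 3 -> [3_D, 2_F, 3_C, 3_E, 3_B, 6_A]
  Swap root 3_D to index 2, re-heapify first 2 -> [3_C, 2_F, 3_D, 3_E, 3_B, 6_A]
  Swap root 3_C to index 1, re-heapify first 1 -> [2_F, 3_C, 3_D, 3_E, 3_B, 6_A]
Final order: [2_F, 3_C, 3_D, 3_E, 3_B, 6_A]
Equal keys:
  value 3: originally 3_B, 3_C, 3_D, 3_E; after sorting 3_C, 3_D, 3_E, 3_B -> order changed
Equal keys were reordered, so Heap Sort is not stable: heap construction and root-to-end swaps move elements without regard to the original order of equal keys. (One such input is enough; an unstable sort may happen to preserve order on other inputs, but it gives no guarantee.)
Answer: Not stable


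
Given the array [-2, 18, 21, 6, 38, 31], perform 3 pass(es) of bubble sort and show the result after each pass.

After pass 1: [-2, 18, 6, 21, 31, 38] (2 swaps)
After pass 2: [-2, 6, 18, 21, 31, 38] (1 swaps)
After pass 3: [-2, 6, 18, 21, 31, 38] (0 swaps)
Total swaps: 3


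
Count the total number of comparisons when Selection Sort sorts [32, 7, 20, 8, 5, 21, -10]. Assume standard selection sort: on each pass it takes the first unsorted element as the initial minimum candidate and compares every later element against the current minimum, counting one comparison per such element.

Pass 1: scan indices 1..6 for the minimum = 6 comparison(s); min is -10, place at index 0 -> [-10, 7, 20, 8, 5, 21, 32]
Pass 2: scan indices 2..6 for the minimum = 5 comparison(s); min is 5, place at index 1 -> [-10, 5, 20, 8, 7, 21, 32]
Pass 3: scan indices 3..6 for the minimum = 4 comparison(s); min is 7, place at index 2 -> [-10, 5, 7, 8, 20, 21, 32]
Pass 4: scan indices 4..6 for the minimum = 3 comparison(s); min is 8, place at index 3 -> [-10, 5, 7, 8, 20, 21, 32]
Pass 5: scan indices 5..6 for the minimum = 2 comparison(s); min is 20, place at index 4 -> [-10, 5, 7, 8, 20, 21, 32]
Pass 6: scan indices 6..6 for the minimum = 1 comparison(s); min is 21, place at index 5 -> [-10, 5, 7, 8, 20, 21, 32]
Selection sort always scans the whole unsorted suffix, so the count is (n-1) + (n-2) + ... + 1 = n(n-1)/2 = 7*6/2 = 21 regardless of the input order.
Total comparisons: 6 + 5 + 4 + 3 + 2 + 1 = 21


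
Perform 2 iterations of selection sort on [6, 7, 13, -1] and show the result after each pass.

Pass 1: Select minimum -1 at index 3, swap -> [-1, 7, 13, 6]
Pass 2: Select minimum 6 at index 3, swap -> [-1, 6, 13, 7]


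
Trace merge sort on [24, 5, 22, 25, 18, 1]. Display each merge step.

Divide and conquer:
  Merge [5] + [22] -> [5, 22]
  Merge [24] + [5, 22] -> [5, 22, 24]
  Merge [18] + [1] -> [1, 18]
  Merge [25] + [1, 18] -> [1, 18, 25]
  Merge [5, 22, 24] + [1, 18, 25] -> [1, 5, 18, 22, 24, 25]


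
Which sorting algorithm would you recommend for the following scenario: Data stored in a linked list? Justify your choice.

Best choice: Merge sort
Reason: Merge sort doesn't require random access; can be done in O(1) extra space for linked lists


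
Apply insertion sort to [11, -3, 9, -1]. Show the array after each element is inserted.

First element 11 is already 'sorted'
Insert -3: shifted 1 elements -> [-3, 11, 9, -1]
Insert 9: shifted 1 elements -> [-3, 9, 11, -1]
Insert -1: shifted 2 elements -> [-3, -1, 9, 11]


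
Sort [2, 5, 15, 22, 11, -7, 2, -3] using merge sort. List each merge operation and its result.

Divide and conquer:
  Merge [2] + [5] -> [2, 5]
  Merge [15] + [22] -> [15, 22]
  Merge [2, 5] + [15, 22] -> [2, 5, 15, 22]
  Merge [11] + [-7] -> [-7, 11]
  Merge [2] + [-3] -> [-3, 2]
  Merge [-7, 11] + [-3, 2] -> [-7, -3, 2, 11]
  Merge [2, 5, 15, 22] + [-7, -3, 2, 11] -> [-7, -3, 2, 2, 5, 11, 15, 22]


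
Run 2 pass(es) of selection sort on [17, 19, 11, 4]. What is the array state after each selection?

Pass 1: Select minimum 4 at index 3, swap -> [4, 19, 11, 17]
Pass 2: Select minimum 11 at index 2, swap -> [4, 11, 19, 17]


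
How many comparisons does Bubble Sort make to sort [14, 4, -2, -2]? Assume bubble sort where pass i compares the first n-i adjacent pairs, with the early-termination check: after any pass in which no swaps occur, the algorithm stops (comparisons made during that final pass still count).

Pass 1: compare adjacent pairs (0,1)..(2,3) = 3 comparison(s), 3 swap(s) -> [4, -2, -2, 14]
Pass 2: compare adjacent pairs (0,1)..(1,2) = 2 comparison(s), 2 swap(s) -> [-2, -2, 4, 14]
Pass 3: compare adjacent pairs (0,1)..(0,1) = 1 comparison(s), 0 swap(s) -> [-2, -2, 4, 14]
No swaps in this pass, so bubble sort stops here.
Total comparisons: 3 + 2 + 1 = 6


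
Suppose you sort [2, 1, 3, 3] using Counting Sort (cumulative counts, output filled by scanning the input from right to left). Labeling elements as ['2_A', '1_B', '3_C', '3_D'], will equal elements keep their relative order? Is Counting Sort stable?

Trace Counting Sort on the labeled array (the key is the number; the letter only tracks identity):
  Counts for values 0..3: [0, 1, 1, 2]
  Cumulative counts: [0, 1, 2, 4]
  Scan right to left: place 3_D at output index 3
  Scan right to left: place 3_C at output index 2
  Scan right to left: place 1_B at output index 0
  Scan right to left: place 2_A at output index 1
  Output: [1_B, 2_A, 3_C, 3_D]
Equal keys:
  value 3: originally 3_C, 3_D; after sorting 3_C, 3_D -> order preserved
All equal keys kept their original relative order. Counting Sort is stable: scanning the input right to left with decreasing cumulative counts places later duplicates at later output positions.
Answer: Stable


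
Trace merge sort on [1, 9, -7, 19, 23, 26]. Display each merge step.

Divide and conquer:
  Merge [9] + [-7] -> [-7, 9]
  Merge [1] + [-7, 9] -> [-7, 1, 9]
  Merge [23] + [26] -> [23, 26]
  Merge [19] + [23, 26] -> [19, 23, 26]
  Merge [-7, 1, 9] + [19, 23, 26] -> [-7, 1, 9, 19, 23, 26]


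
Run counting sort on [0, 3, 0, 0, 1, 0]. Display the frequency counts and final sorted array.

Count array: [4, 1, 0, 1]
(count[i] = number of elements equal to i)
Cumulative count: [4, 5, 5, 6]
Sorted: [0, 0, 0, 0, 1, 3]


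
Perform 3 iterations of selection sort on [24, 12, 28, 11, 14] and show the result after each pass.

Pass 1: Select minimum 11 at index 3, swap -> [11, 12, 28, 24, 14]
Pass 2: Select minimum 12 at index 1, swap -> [11, 12, 28, 24, 14]
Pass 3: Select minimum 14 at index 4, swap -> [11, 12, 14, 24, 28]


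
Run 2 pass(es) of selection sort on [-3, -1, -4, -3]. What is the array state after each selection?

Pass 1: Select minimum -4 at index 2, swap -> [-4, -1, -3, -3]
Pass 2: Select minimum -3 at index 2, swap -> [-4, -3, -1, -3]


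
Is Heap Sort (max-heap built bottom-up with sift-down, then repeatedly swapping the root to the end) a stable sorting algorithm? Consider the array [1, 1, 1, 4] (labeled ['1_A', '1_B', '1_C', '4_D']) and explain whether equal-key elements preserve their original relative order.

Trace Heap Sort on the labeled array (the key is the number; the letter only tracks identity):
  Build max-heap: [4_D, 1_A, 1_C, 1_B]
  Swap root 4_D to index 3, re-heapify first 3 -> [1_B, 1_A, 1_C, 4_D]
  Swap root 1_B to index 2, re-heapify first 2 -> [1_C, 1_A, 1_B, 4_D]
  Swap root 1_C to index 1, re-heapify first 1 -> [1_A, 1_C, 1_B, 4_D]
Final order: [1_A, 1_C, 1_B, 4_D]
Equal keys:
  value 1: originally 1_A, 1_B, 1_C; after sorting 1_A, 1_C, 1_B -> order changed
Equal keys were reordered, so Heap Sort is not stable: heap construction and root-to-end swaps move elements without regard to the original order of equal keys. (One such input is enough; an unstable sort may happen to preserve order on other inputs, but it gives no guarantee.)
Answer: Not stable


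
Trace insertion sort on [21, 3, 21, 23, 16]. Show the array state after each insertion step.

First element 21 is already 'sorted'
Insert 3: shifted 1 elements -> [3, 21, 21, 23, 16]
Insert 21: shifted 0 elements -> [3, 21, 21, 23, 16]
Insert 23: shifted 0 elements -> [3, 21, 21, 23, 16]
Insert 16: shifted 3 elements -> [3, 16, 21, 21, 23]


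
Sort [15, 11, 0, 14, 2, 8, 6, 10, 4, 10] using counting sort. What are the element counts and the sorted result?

Count array: [1, 0, 1, 0, 1, 0, 1, 0, 1, 0, 2, 1, 0, 0, 1, 1]
(count[i] = number of elements equal to i)
Cumulative count: [1, 1, 2, 2, 3, 3, 4, 4, 5, 5, 7, 8, 8, 8, 9, 10]
Sorted: [0, 2, 4, 6, 8, 10, 10, 11, 14, 15]


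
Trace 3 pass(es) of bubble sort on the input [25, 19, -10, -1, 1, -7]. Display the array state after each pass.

After pass 1: [19, -10, -1, 1, -7, 25] (5 swaps)
After pass 2: [-10, -1, 1, -7, 19, 25] (4 swaps)
After pass 3: [-10, -1, -7, 1, 19, 25] (1 swaps)
Total swaps: 10


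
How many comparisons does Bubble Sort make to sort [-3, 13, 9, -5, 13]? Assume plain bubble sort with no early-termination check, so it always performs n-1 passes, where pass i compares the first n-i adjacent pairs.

Pass 1: compare adjacent pairs (0,1)..(3,4) = 4 comparison(s), 2 swap(s) -> [-3, 9, -5, 13, 13]
Pass 2: compare adjacent pairs (0,1)..(2,3) = 3 comparison(s), 1 swap(s) -> [-3, -5, 9, 13, 13]
Pass 3: compare adjacent pairs (0,1)..(1,2) = 2 comparison(s), 1 swap(s) -> [-5, -3, 9, 13, 13]
Pass 4: compare adjacent pairs (0,1)..(0,1) = 1 comparison(s), 0 swap(s) -> [-5, -3, 9, 13, 13]
Total comparisons: 4 + 3 + 2 + 1 = 10


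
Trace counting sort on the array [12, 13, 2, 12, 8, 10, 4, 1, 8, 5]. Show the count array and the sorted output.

Count array: [0, 1, 1, 0, 1, 1, 0, 0, 2, 0, 1, 0, 2, 1]
(count[i] = number of elements equal to i)
Cumulative count: [0, 1, 2, 2, 3, 4, 4, 4, 6, 6, 7, 7, 9, 10]
Sorted: [1, 2, 4, 5, 8, 8, 10, 12, 12, 13]


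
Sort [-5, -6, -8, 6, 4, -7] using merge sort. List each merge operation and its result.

Divide and conquer:
  Merge [-6] + [-8] -> [-8, -6]
  Merge [-5] + [-8, -6] -> [-8, -6, -5]
  Merge [4] + [-7] -> [-7, 4]
  Merge [6] + [-7, 4] -> [-7, 4, 6]
  Merge [-8, -6, -5] + [-7, 4, 6] -> [-8, -7, -6, -5, 4, 6]


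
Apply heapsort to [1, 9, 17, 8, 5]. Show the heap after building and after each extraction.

Build heap: [17, 9, 1, 8, 5]
Extract 17: [9, 8, 1, 5, 17]
Extract 9: [8, 5, 1, 9, 17]
Extract 8: [5, 1, 8, 9, 17]
Extract 5: [1, 5, 8, 9, 17]


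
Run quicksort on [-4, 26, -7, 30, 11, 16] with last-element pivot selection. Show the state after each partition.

Partition 1: pivot=16 at index 3 -> [-4, -7, 11, 16, 26, 30]
Partition 2: pivot=11 at index 2 -> [-4, -7, 11, 16, 26, 30]
Partition 3: pivot=-7 at index 0 -> [-7, -4, 11, 16, 26, 30]
Partition 4: pivot=30 at index 5 -> [-7, -4, 11, 16, 26, 30]


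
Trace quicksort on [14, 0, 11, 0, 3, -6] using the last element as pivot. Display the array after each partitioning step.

Partition 1: pivot=-6 at index 0 -> [-6, 0, 11, 0, 3, 14]
Partition 2: pivot=14 at index 5 -> [-6, 0, 11, 0, 3, 14]
Partition 3: pivot=3 at index 3 -> [-6, 0, 0, 3, 11, 14]
Partition 4: pivot=0 at index 2 -> [-6, 0, 0, 3, 11, 14]


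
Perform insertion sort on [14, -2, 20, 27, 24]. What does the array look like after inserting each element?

First element 14 is already 'sorted'
Insert -2: shifted 1 elements -> [-2, 14, 20, 27, 24]
Insert 20: shifted 0 elements -> [-2, 14, 20, 27, 24]
Insert 27: shifted 0 elements -> [-2, 14, 20, 27, 24]
Insert 24: shifted 1 elements -> [-2, 14, 20, 24, 27]


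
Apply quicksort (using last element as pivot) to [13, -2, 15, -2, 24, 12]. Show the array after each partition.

Partition 1: pivot=12 at index 2 -> [-2, -2, 12, 13, 24, 15]
Partition 2: pivot=-2 at index 1 -> [-2, -2, 12, 13, 24, 15]
Partition 3: pivot=15 at index 4 -> [-2, -2, 12, 13, 15, 24]


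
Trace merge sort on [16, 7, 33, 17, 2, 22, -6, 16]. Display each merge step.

Divide and conquer:
  Merge [16] + [7] -> [7, 16]
  Merge [33] + [17] -> [17, 33]
  Merge [7, 16] + [17, 33] -> [7, 16, 17, 33]
  Merge [2] + [22] -> [2, 22]
  Merge [-6] + [16] -> [-6, 16]
  Merge [2, 22] + [-6, 16] -> [-6, 2, 16, 22]
  Merge [7, 16, 17, 33] + [-6, 2, 16, 22] -> [-6, 2, 7, 16, 16, 17, 22, 33]


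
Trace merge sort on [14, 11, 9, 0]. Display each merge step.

Divide and conquer:
  Merge [14] + [11] -> [11, 14]
  Merge [9] + [0] -> [0, 9]
  Merge [11, 14] + [0, 9] -> [0, 9, 11, 14]


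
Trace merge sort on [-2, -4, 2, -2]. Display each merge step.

Divide and conquer:
  Merge [-2] + [-4] -> [-4, -2]
  Merge [2] + [-2] -> [-2, 2]
  Merge [-4, -2] + [-2, 2] -> [-4, -2, -2, 2]


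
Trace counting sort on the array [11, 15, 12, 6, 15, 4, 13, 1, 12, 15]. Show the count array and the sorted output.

Count array: [0, 1, 0, 0, 1, 0, 1, 0, 0, 0, 0, 1, 2, 1, 0, 3]
(count[i] = number of elements equal to i)
Cumulative count: [0, 1, 1, 1, 2, 2, 3, 3, 3, 3, 3, 4, 6, 7, 7, 10]
Sorted: [1, 4, 6, 11, 12, 12, 13, 15, 15, 15]


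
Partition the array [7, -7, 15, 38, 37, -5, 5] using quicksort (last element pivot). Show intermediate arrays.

Partition 1: pivot=5 at index 2 -> [-7, -5, 5, 38, 37, 7, 15]
Partition 2: pivot=-5 at index 1 -> [-7, -5, 5, 38, 37, 7, 15]
Partition 3: pivot=15 at index 4 -> [-7, -5, 5, 7, 15, 38, 37]
Partition 4: pivot=37 at index 5 -> [-7, -5, 5, 7, 15, 37, 38]


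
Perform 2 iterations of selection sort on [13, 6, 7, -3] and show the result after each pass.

Pass 1: Select minimum -3 at index 3, swap -> [-3, 6, 7, 13]
Pass 2: Select minimum 6 at index 1, swap -> [-3, 6, 7, 13]


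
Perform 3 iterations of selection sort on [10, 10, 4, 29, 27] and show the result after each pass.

Pass 1: Select minimum 4 at index 2, swap -> [4, 10, 10, 29, 27]
Pass 2: Select minimum 10 at index 1, swap -> [4, 10, 10, 29, 27]
Pass 3: Select minimum 10 at index 2, swap -> [4, 10, 10, 29, 27]


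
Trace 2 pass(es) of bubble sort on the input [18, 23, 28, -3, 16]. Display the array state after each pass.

After pass 1: [18, 23, -3, 16, 28] (2 swaps)
After pass 2: [18, -3, 16, 23, 28] (2 swaps)
Total swaps: 4


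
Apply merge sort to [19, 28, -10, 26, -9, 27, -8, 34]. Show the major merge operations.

Divide and conquer:
  Merge [19] + [28] -> [19, 28]
  Merge [-10] + [26] -> [-10, 26]
  Merge [19, 28] + [-10, 26] -> [-10, 19, 26, 28]
  Merge [-9] + [27] -> [-9, 27]
  Merge [-8] + [34] -> [-8, 34]
  Merge [-9, 27] + [-8, 34] -> [-9, -8, 27, 34]
  Merge [-10, 19, 26, 28] + [-9, -8, 27, 34] -> [-10, -9, -8, 19, 26, 27, 28, 34]


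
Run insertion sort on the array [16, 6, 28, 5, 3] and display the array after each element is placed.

First element 16 is already 'sorted'
Insert 6: shifted 1 elements -> [6, 16, 28, 5, 3]
Insert 28: shifted 0 elements -> [6, 16, 28, 5, 3]
Insert 5: shifted 3 elements -> [5, 6, 16, 28, 3]
Insert 3: shifted 4 elements -> [3, 5, 6, 16, 28]


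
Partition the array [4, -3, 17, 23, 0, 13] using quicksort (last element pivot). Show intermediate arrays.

Partition 1: pivot=13 at index 3 -> [4, -3, 0, 13, 17, 23]
Partition 2: pivot=0 at index 1 -> [-3, 0, 4, 13, 17, 23]
Partition 3: pivot=23 at index 5 -> [-3, 0, 4, 13, 17, 23]


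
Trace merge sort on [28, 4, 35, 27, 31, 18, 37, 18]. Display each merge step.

Divide and conquer:
  Merge [28] + [4] -> [4, 28]
  Merge [35] + [27] -> [27, 35]
  Merge [4, 28] + [27, 35] -> [4, 27, 28, 35]
  Merge [31] + [18] -> [18, 31]
  Merge [37] + [18] -> [18, 37]
  Merge [18, 31] + [18, 37] -> [18, 18, 31, 37]
  Merge [4, 27, 28, 35] + [18, 18, 31, 37] -> [4, 18, 18, 27, 28, 31, 35, 37]


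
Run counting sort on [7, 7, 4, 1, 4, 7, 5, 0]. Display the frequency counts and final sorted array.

Count array: [1, 1, 0, 0, 2, 1, 0, 3]
(count[i] = number of elements equal to i)
Cumulative count: [1, 2, 2, 2, 4, 5, 5, 8]
Sorted: [0, 1, 4, 4, 5, 7, 7, 7]


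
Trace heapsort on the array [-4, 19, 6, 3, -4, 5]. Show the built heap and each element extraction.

Build heap: [19, 3, 6, -4, -4, 5]
Extract 19: [6, 3, 5, -4, -4, 19]
Extract 6: [5, 3, -4, -4, 6, 19]
Extract 5: [3, -4, -4, 5, 6, 19]
Extract 3: [-4, -4, 3, 5, 6, 19]
Extract -4: [-4, -4, 3, 5, 6, 19]


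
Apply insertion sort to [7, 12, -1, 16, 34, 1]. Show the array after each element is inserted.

First element 7 is already 'sorted'
Insert 12: shifted 0 elements -> [7, 12, -1, 16, 34, 1]
Insert -1: shifted 2 elements -> [-1, 7, 12, 16, 34, 1]
Insert 16: shifted 0 elements -> [-1, 7, 12, 16, 34, 1]
Insert 34: shifted 0 elements -> [-1, 7, 12, 16, 34, 1]
Insert 1: shifted 4 elements -> [-1, 1, 7, 12, 16, 34]


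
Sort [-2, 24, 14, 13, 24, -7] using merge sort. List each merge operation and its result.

Divide and conquer:
  Merge [24] + [14] -> [14, 24]
  Merge [-2] + [14, 24] -> [-2, 14, 24]
  Merge [24] + [-7] -> [-7, 24]
  Merge [13] + [-7, 24] -> [-7, 13, 24]
  Merge [-2, 14, 24] + [-7, 13, 24] -> [-7, -2, 13, 14, 24, 24]


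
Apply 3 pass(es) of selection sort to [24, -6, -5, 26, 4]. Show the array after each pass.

Pass 1: Select minimum -6 at index 1, swap -> [-6, 24, -5, 26, 4]
Pass 2: Select minimum -5 at index 2, swap -> [-6, -5, 24, 26, 4]
Pass 3: Select minimum 4 at index 4, swap -> [-6, -5, 4, 26, 24]


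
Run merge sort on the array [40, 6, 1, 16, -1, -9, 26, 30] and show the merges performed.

Divide and conquer:
  Merge [40] + [6] -> [6, 40]
  Merge [1] + [16] -> [1, 16]
  Merge [6, 40] + [1, 16] -> [1, 6, 16, 40]
  Merge [-1] + [-9] -> [-9, -1]
  Merge [26] + [30] -> [26, 30]
  Merge [-9, -1] + [26, 30] -> [-9, -1, 26, 30]
  Merge [1, 6, 16, 40] + [-9, -1, 26, 30] -> [-9, -1, 1, 6, 16, 26, 30, 40]


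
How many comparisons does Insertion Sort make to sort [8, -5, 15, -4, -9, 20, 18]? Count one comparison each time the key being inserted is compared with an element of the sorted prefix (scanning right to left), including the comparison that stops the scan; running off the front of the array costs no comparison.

Insert -5: 8 > -5 (shift), reached front = 1 comparison(s) -> [-5, 8, 15, -4, -9, 20, 18]
Insert 15: 8 <= 15 (stop) = 1 comparison(s) -> [-5, 8, 15, -4, -9, 20, 18]
Insert -4: 15 > -4 (shift), 8 > -4 (shift), -5 <= -4 (stop) = 3 comparison(s) -> [-5, -4, 8, 15, -9, 20, 18]
Insert -9: 15 > -9 (shift), 8 > -9 (shift), -4 > -9 (shift), -5 > -9 (shift), reached front = 4 comparison(s) -> [-9, -5, -4, 8, 15, 20, 18]
Insert 20: 15 <= 20 (stop) = 1 comparison(s) -> [-9, -5, -4, 8, 15, 20, 18]
Insert 18: 20 > 18 (shift), 15 <= 18 (stop) = 2 comparison(s) -> [-9, -5, -4, 8, 15, 18, 20]
Total comparisons: 1 + 1 + 3 + 4 + 1 + 2 = 12


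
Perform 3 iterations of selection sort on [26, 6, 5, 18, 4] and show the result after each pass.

Pass 1: Select minimum 4 at index 4, swap -> [4, 6, 5, 18, 26]
Pass 2: Select minimum 5 at index 2, swap -> [4, 5, 6, 18, 26]
Pass 3: Select minimum 6 at index 2, swap -> [4, 5, 6, 18, 26]


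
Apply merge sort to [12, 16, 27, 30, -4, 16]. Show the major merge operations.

Divide and conquer:
  Merge [16] + [27] -> [16, 27]
  Merge [12] + [16, 27] -> [12, 16, 27]
  Merge [-4] + [16] -> [-4, 16]
  Merge [30] + [-4, 16] -> [-4, 16, 30]
  Merge [12, 16, 27] + [-4, 16, 30] -> [-4, 12, 16, 16, 27, 30]


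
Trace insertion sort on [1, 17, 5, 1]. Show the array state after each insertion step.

First element 1 is already 'sorted'
Insert 17: shifted 0 elements -> [1, 17, 5, 1]
Insert 5: shifted 1 elements -> [1, 5, 17, 1]
Insert 1: shifted 2 elements -> [1, 1, 5, 17]


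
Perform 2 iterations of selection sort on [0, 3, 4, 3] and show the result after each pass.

Pass 1: Select minimum 0 at index 0, swap -> [0, 3, 4, 3]
Pass 2: Select minimum 3 at index 1, swap -> [0, 3, 4, 3]


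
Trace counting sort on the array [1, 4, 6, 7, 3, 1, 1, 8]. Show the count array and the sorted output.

Count array: [0, 3, 0, 1, 1, 0, 1, 1, 1]
(count[i] = number of elements equal to i)
Cumulative count: [0, 3, 3, 4, 5, 5, 6, 7, 8]
Sorted: [1, 1, 1, 3, 4, 6, 7, 8]


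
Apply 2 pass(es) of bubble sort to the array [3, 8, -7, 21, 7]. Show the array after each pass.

After pass 1: [3, -7, 8, 7, 21] (2 swaps)
After pass 2: [-7, 3, 7, 8, 21] (2 swaps)
Total swaps: 4


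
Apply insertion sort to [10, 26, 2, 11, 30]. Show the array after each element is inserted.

First element 10 is already 'sorted'
Insert 26: shifted 0 elements -> [10, 26, 2, 11, 30]
Insert 2: shifted 2 elements -> [2, 10, 26, 11, 30]
Insert 11: shifted 1 elements -> [2, 10, 11, 26, 30]
Insert 30: shifted 0 elements -> [2, 10, 11, 26, 30]


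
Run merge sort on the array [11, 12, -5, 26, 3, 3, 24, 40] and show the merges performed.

Divide and conquer:
  Merge [11] + [12] -> [11, 12]
  Merge [-5] + [26] -> [-5, 26]
  Merge [11, 12] + [-5, 26] -> [-5, 11, 12, 26]
  Merge [3] + [3] -> [3, 3]
  Merge [24] + [40] -> [24, 40]
  Merge [3, 3] + [24, 40] -> [3, 3, 24, 40]
  Merge [-5, 11, 12, 26] + [3, 3, 24, 40] -> [-5, 3, 3, 11, 12, 24, 26, 40]


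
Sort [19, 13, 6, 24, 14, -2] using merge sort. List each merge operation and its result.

Divide and conquer:
  Merge [13] + [6] -> [6, 13]
  Merge [19] + [6, 13] -> [6, 13, 19]
  Merge [14] + [-2] -> [-2, 14]
  Merge [24] + [-2, 14] -> [-2, 14, 24]
  Merge [6, 13, 19] + [-2, 14, 24] -> [-2, 6, 13, 14, 19, 24]


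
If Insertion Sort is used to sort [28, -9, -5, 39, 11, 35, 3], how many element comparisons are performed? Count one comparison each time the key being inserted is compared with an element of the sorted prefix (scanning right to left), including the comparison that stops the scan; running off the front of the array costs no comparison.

Insert -9: 28 > -9 (shift), reached front = 1 comparison(s) -> [-9, 28, -5, 39, 11, 35, 3]
Insert -5: 28 > -5 (shift), -9 <= -5 (stop) = 2 comparison(s) -> [-9, -5, 28, 39, 11, 35, 3]
Insert 39: 28 <= 39 (stop) = 1 comparison(s) -> [-9, -5, 28, 39, 11, 35, 3]
Insert 11: 39 > 11 (shift), 28 > 11 (shift), -5 <= 11 (stop) = 3 comparison(s) -> [-9, -5, 11, 28, 39, 35, 3]
Insert 35: 39 > 35 (shift), 28 <= 35 (stop) = 2 comparison(s) -> [-9, -5, 11, 28, 35, 39, 3]
Insert 3: 39 > 3 (shift), 35 > 3 (shift), 28 > 3 (shift), 11 > 3 (shift), -5 <= 3 (stop) = 5 comparison(s) -> [-9, -5, 3, 11, 28, 35, 39]
Total comparisons: 1 + 2 + 1 + 3 + 2 + 5 = 14


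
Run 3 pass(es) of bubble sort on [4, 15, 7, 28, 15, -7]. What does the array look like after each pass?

After pass 1: [4, 7, 15, 15, -7, 28] (3 swaps)
After pass 2: [4, 7, 15, -7, 15, 28] (1 swaps)
After pass 3: [4, 7, -7, 15, 15, 28] (1 swaps)
Total swaps: 5


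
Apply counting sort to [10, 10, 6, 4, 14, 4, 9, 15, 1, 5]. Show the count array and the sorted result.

Count array: [0, 1, 0, 0, 2, 1, 1, 0, 0, 1, 2, 0, 0, 0, 1, 1]
(count[i] = number of elements equal to i)
Cumulative count: [0, 1, 1, 1, 3, 4, 5, 5, 5, 6, 8, 8, 8, 8, 9, 10]
Sorted: [1, 4, 4, 5, 6, 9, 10, 10, 14, 15]


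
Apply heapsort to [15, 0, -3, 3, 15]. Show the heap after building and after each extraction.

Build heap: [15, 15, -3, 3, 0]
Extract 15: [15, 3, -3, 0, 15]
Extract 15: [3, 0, -3, 15, 15]
Extract 3: [0, -3, 3, 15, 15]
Extract 0: [-3, 0, 3, 15, 15]


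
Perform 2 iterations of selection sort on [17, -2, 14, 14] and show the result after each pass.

Pass 1: Select minimum -2 at index 1, swap -> [-2, 17, 14, 14]
Pass 2: Select minimum 14 at index 2, swap -> [-2, 14, 17, 14]


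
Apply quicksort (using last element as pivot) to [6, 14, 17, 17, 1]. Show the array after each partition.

Partition 1: pivot=1 at index 0 -> [1, 14, 17, 17, 6]
Partition 2: pivot=6 at index 1 -> [1, 6, 17, 17, 14]
Partition 3: pivot=14 at index 2 -> [1, 6, 14, 17, 17]
Partition 4: pivot=17 at index 4 -> [1, 6, 14, 17, 17]


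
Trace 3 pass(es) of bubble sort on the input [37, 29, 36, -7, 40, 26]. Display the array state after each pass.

After pass 1: [29, 36, -7, 37, 26, 40] (4 swaps)
After pass 2: [29, -7, 36, 26, 37, 40] (2 swaps)
After pass 3: [-7, 29, 26, 36, 37, 40] (2 swaps)
Total swaps: 8


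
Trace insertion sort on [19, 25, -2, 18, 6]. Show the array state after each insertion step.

First element 19 is already 'sorted'
Insert 25: shifted 0 elements -> [19, 25, -2, 18, 6]
Insert -2: shifted 2 elements -> [-2, 19, 25, 18, 6]
Insert 18: shifted 2 elements -> [-2, 18, 19, 25, 6]
Insert 6: shifted 3 elements -> [-2, 6, 18, 19, 25]


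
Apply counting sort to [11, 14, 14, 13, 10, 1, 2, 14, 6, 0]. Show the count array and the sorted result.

Count array: [1, 1, 1, 0, 0, 0, 1, 0, 0, 0, 1, 1, 0, 1, 3]
(count[i] = number of elements equal to i)
Cumulative count: [1, 2, 3, 3, 3, 3, 4, 4, 4, 4, 5, 6, 6, 7, 10]
Sorted: [0, 1, 2, 6, 10, 11, 13, 14, 14, 14]


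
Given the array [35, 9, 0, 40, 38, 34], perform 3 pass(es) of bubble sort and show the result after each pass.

After pass 1: [9, 0, 35, 38, 34, 40] (4 swaps)
After pass 2: [0, 9, 35, 34, 38, 40] (2 swaps)
After pass 3: [0, 9, 34, 35, 38, 40] (1 swaps)
Total swaps: 7


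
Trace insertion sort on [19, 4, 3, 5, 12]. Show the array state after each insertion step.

First element 19 is already 'sorted'
Insert 4: shifted 1 elements -> [4, 19, 3, 5, 12]
Insert 3: shifted 2 elements -> [3, 4, 19, 5, 12]
Insert 5: shifted 1 elements -> [3, 4, 5, 19, 12]
Insert 12: shifted 1 elements -> [3, 4, 5, 12, 19]
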